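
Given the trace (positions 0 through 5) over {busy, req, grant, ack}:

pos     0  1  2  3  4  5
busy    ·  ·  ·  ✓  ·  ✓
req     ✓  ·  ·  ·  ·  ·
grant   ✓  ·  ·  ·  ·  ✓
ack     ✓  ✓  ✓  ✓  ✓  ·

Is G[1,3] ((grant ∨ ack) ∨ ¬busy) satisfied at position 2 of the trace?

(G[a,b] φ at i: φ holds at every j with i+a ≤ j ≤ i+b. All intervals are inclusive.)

Check ((grant ∨ ack) ∨ ¬busy) at every j in [3,5]:
  j=3: true
  j=4: true
  j=5: true
All positions satisfy it → formula holds.

True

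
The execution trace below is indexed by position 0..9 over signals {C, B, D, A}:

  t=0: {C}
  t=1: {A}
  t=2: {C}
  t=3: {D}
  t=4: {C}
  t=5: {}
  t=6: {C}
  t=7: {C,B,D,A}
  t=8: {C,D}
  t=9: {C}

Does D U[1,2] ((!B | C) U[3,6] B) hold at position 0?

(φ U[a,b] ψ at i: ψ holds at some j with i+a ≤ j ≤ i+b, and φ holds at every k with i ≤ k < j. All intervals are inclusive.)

Does not hold

Need some j in [1,2] with ((!B | C) U[3,6] B), and D at every k in [0,j-1].
  j=1: ((!B | C) U[3,6] B) holds, but D fails at k=0 → not this j.
  j=2: ((!B | C) U[3,6] B) holds, but D fails at k=0 → not this j.
No j in the window works → until fails.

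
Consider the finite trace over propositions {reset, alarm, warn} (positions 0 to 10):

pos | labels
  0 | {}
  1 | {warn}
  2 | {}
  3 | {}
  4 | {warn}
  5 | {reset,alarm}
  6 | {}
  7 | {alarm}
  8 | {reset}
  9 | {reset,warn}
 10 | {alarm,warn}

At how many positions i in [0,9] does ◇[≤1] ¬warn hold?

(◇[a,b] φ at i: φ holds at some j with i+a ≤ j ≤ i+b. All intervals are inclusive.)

Evaluate at each i in [0,9]:
  i=0: ✓ (witness j=0)
  i=1: ✓ (witness j=2)
  i=2: ✓ (witness j=2)
  i=3: ✓ (witness j=3)
  i=4: ✓ (witness j=5)
  i=5: ✓ (witness j=5)
  i=6: ✓ (witness j=6)
  i=7: ✓ (witness j=7)
  i=8: ✓ (witness j=8)
  i=9: ✗ (none in [9,10])
Positions where it holds: {0, 1, 2, 3, 4, 5, 6, 7, 8} → 9.

9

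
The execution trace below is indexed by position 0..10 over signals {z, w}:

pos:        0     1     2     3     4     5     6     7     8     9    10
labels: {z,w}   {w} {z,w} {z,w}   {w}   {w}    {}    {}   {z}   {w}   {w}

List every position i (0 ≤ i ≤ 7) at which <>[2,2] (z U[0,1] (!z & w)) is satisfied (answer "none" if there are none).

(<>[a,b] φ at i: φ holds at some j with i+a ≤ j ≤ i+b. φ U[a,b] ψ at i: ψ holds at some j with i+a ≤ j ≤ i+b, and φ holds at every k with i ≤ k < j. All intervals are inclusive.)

1, 2, 3, 6, 7

Evaluate at each i in [0,7]:
  i=0: ✗ (none in [2,2])
  i=1: ✓ (witness j=3)
  i=2: ✓ (witness j=4)
  i=3: ✓ (witness j=5)
  i=4: ✗ (none in [6,6])
  i=5: ✗ (none in [7,7])
  i=6: ✓ (witness j=8)
  i=7: ✓ (witness j=9)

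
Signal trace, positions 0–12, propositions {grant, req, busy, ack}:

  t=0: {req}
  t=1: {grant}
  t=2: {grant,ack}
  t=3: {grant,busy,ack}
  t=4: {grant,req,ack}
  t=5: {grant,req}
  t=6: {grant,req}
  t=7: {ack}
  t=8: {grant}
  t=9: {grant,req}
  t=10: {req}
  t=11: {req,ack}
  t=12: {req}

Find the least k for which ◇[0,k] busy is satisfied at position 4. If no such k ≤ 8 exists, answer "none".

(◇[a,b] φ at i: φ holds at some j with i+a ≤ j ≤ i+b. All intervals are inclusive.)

Scan j = 4,5,… for busy:
  j=4: fails
  j=5: fails
  j=6: fails
  j=7: fails
  j=8: fails
  j=9: fails
  j=10: fails
  j=11: fails
  j=12: fails
No j in [4,12] satisfies it → none.

none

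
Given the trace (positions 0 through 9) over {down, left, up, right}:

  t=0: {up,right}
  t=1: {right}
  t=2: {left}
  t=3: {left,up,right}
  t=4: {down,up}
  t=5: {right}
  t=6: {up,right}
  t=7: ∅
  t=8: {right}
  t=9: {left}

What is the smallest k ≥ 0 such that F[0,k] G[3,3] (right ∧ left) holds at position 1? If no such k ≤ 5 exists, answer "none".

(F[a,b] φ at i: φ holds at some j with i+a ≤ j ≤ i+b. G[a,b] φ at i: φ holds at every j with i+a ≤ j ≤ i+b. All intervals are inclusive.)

none

Scan j = 1,2,… for G[3,3] (right ∧ left):
  j=1: fails
  j=2: fails
  j=3: fails
  j=4: fails
  j=5: fails
  j=6: fails
No j in [1,6] satisfies it → none.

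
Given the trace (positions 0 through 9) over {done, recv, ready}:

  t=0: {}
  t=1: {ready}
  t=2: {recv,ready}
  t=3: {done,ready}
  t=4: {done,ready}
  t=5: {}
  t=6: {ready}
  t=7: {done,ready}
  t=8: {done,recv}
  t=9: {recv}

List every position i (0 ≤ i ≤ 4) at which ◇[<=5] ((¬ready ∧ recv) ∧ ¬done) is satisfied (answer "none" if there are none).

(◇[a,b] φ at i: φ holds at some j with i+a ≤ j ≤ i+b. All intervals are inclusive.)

Evaluate at each i in [0,4]:
  i=0: ✗ (none in [0,5])
  i=1: ✗ (none in [1,6])
  i=2: ✗ (none in [2,7])
  i=3: ✗ (none in [3,8])
  i=4: ✓ (witness j=9)

4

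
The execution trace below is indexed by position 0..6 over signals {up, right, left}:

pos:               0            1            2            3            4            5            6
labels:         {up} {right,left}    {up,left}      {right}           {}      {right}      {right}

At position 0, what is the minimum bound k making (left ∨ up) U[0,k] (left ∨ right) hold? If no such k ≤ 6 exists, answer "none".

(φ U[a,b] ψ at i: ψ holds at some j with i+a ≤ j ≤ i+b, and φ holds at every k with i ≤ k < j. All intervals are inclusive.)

1

Need earliest j ≥ 0 with (left ∨ right), and (left ∨ up) at every k in [0,j-1].
  j=0: rhs fails.
  j=1: rhs holds; lhs holds on [0,0]. k = 1.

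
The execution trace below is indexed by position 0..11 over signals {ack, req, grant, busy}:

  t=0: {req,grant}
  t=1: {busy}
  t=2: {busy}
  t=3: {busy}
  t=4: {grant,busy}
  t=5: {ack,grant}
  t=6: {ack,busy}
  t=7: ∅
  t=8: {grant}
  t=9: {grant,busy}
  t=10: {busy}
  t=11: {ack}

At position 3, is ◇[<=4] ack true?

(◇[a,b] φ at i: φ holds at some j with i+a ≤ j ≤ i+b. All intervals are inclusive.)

Check ack at each j in [3,7]:
  j=3: false
  j=4: false
  j=5: true
  j=6: true
  j=7: false
Found at j=5 → formula holds.

Yes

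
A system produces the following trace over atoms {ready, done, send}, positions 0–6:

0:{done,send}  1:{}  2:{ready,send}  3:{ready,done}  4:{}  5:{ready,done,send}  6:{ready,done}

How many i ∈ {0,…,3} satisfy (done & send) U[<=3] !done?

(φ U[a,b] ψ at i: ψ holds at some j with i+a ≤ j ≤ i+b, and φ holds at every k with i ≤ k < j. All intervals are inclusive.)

3

Evaluate at each i in [0,3]:
  i=0: ✓ (rhs at j=1; lhs holds on [0,0])
  i=1: ✓ (rhs at j=1)
  i=2: ✓ (rhs at j=2)
  i=3: ✗ (lhs fails at k=3 before rhs at j=4)
Positions where it holds: {0, 1, 2} → 3.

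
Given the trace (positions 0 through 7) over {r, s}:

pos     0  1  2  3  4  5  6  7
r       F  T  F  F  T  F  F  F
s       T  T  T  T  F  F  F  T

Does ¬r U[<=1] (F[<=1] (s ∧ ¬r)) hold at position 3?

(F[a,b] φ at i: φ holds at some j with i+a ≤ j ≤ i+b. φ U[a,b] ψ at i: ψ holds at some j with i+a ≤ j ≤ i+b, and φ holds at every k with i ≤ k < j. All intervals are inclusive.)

True

Need some j in [3,4] with F[<=1] (s ∧ ¬r), and ¬r at every k in [3,j-1].
  j=3: F[<=1] (s ∧ ¬r) holds; no prefix to check → satisfied.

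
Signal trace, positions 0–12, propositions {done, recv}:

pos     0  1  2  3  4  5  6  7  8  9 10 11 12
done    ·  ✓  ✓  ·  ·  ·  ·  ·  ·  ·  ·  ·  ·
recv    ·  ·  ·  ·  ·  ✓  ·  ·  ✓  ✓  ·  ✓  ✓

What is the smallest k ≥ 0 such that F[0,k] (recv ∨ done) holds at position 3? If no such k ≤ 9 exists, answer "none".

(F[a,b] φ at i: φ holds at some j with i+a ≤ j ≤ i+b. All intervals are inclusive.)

Scan j = 3,4,… for (recv ∨ done):
  j=3: fails
  j=4: fails
  j=5: holds
First hit at j=5, so smallest k = 5-3 = 2.

2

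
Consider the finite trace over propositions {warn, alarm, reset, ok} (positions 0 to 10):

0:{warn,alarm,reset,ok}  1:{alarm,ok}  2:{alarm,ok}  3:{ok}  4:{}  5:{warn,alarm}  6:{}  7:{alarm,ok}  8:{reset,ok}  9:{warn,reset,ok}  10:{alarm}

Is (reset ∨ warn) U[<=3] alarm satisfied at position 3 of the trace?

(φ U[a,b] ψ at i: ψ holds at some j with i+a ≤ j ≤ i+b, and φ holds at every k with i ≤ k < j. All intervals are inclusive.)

No

Need some j in [3,6] with alarm, and (reset ∨ warn) at every k in [3,j-1].
  j=3: alarm false.
  j=4: alarm false.
  j=5: alarm holds, but (reset ∨ warn) fails at k=3 → not this j.
  j=6: alarm false.
No j in the window works → until fails.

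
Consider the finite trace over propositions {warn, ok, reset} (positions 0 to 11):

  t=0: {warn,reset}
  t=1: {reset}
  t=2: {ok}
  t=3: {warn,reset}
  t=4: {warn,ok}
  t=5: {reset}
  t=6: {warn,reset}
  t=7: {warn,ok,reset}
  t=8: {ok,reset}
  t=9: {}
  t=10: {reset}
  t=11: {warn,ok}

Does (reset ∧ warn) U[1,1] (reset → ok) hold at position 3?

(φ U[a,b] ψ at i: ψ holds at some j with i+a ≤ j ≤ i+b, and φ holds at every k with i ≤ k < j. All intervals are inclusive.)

Holds

Need some j in [4,4] with (reset → ok), and (reset ∧ warn) at every k in [3,j-1].
  j=4: (reset → ok) holds; (reset ∧ warn) holds at every k in [3,3] → satisfied.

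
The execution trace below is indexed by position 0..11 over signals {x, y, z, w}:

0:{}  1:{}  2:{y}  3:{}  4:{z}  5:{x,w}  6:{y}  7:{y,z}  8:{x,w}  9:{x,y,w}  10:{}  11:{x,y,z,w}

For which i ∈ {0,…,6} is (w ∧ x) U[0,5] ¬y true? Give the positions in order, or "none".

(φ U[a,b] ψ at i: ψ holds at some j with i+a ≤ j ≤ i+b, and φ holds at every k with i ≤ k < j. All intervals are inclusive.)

Evaluate at each i in [0,6]:
  i=0: ✓ (rhs at j=0)
  i=1: ✓ (rhs at j=1)
  i=2: ✗ (lhs fails at k=2 before rhs at j=3)
  i=3: ✓ (rhs at j=3)
  i=4: ✓ (rhs at j=4)
  i=5: ✓ (rhs at j=5)
  i=6: ✗ (lhs fails at k=6 before rhs at j=8)

0, 1, 3, 4, 5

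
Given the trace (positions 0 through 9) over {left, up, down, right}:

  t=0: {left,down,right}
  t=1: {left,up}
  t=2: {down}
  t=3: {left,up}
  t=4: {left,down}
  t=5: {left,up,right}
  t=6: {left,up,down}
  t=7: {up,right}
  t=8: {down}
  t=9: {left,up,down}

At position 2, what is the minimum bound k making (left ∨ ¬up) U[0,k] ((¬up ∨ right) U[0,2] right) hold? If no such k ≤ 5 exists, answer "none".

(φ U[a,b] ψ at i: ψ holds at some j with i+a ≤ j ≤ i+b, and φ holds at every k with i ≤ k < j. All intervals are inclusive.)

Need earliest j ≥ 2 with ((¬up ∨ right) U[0,2] right), and (left ∨ ¬up) at every k in [2,j-1].
  j=2: rhs fails.
  j=3: rhs fails.
  j=4: rhs holds; lhs holds on [2,3]. k = 2.

2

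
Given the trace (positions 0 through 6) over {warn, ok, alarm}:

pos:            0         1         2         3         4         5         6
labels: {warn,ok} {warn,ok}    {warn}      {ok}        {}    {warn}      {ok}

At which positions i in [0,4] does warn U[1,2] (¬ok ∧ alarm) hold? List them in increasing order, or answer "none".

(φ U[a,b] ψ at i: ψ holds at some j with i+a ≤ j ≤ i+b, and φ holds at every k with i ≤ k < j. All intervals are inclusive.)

none

Evaluate at each i in [0,4]:
  i=0: ✗ (no rhs in [1,2])
  i=1: ✗ (no rhs in [2,3])
  i=2: ✗ (no rhs in [3,4])
  i=3: ✗ (no rhs in [4,5])
  i=4: ✗ (no rhs in [5,6])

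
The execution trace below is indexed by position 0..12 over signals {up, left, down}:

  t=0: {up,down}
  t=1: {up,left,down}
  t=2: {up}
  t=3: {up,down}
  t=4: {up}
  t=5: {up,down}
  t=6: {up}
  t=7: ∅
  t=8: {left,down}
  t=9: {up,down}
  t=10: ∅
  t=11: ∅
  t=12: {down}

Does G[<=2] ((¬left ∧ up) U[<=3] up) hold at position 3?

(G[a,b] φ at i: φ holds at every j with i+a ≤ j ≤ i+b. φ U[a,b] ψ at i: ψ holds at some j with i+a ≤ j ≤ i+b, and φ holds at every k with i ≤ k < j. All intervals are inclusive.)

Check ((¬left ∧ up) U[<=3] up) at every j in [3,5]:
  j=3: holds
  j=4: holds
  j=5: holds
All positions satisfy it → formula holds.

Yes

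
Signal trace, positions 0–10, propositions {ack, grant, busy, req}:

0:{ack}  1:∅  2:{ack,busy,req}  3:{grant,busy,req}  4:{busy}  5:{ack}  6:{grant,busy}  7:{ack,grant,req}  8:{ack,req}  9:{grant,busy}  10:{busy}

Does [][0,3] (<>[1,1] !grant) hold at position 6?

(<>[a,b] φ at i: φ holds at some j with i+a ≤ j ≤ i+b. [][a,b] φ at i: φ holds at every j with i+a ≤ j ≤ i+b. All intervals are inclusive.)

Check <>[1,1] !grant at every j in [6,9]:
  j=6: fails (none in [7,7])
  j=7: holds (witness at 8)
  j=8: fails (none in [9,9])
  j=9: holds (witness at 10)
Fails at j=6 → formula fails.

False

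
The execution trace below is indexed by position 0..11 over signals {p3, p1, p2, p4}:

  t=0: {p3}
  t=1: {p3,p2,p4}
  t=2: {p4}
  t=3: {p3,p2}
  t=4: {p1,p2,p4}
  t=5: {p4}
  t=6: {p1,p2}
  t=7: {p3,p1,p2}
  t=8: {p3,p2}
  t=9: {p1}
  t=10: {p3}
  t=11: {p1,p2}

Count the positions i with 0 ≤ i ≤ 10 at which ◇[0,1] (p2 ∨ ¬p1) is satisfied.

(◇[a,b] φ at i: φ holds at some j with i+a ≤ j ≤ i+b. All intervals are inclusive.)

Evaluate at each i in [0,10]:
  i=0: ✓ (witness j=0)
  i=1: ✓ (witness j=1)
  i=2: ✓ (witness j=2)
  i=3: ✓ (witness j=3)
  i=4: ✓ (witness j=4)
  i=5: ✓ (witness j=5)
  i=6: ✓ (witness j=6)
  i=7: ✓ (witness j=7)
  i=8: ✓ (witness j=8)
  i=9: ✓ (witness j=10)
  i=10: ✓ (witness j=10)
Positions where it holds: {0, 1, 2, 3, 4, 5, 6, 7, 8, 9, 10} → 11.

11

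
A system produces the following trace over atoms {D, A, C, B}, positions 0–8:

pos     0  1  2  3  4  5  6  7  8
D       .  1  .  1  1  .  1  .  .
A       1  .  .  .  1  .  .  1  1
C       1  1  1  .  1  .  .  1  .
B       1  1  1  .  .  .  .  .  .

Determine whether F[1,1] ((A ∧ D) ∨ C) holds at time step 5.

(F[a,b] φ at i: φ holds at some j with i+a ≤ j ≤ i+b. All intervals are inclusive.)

No

Check ((A ∧ D) ∨ C) at each j in [6,6]:
  j=6: false
No position in the window satisfies it → formula fails.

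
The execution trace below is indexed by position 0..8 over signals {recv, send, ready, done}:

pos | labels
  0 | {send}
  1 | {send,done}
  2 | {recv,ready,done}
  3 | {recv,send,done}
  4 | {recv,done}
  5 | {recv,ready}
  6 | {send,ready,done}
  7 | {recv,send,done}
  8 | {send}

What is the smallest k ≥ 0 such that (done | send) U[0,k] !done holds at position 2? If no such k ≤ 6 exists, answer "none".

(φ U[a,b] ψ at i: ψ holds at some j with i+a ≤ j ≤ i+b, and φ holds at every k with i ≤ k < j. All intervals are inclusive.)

3

Need earliest j ≥ 2 with !done, and (done | send) at every k in [2,j-1].
  j=2: rhs fails.
  j=3: rhs fails.
  j=4: rhs fails.
  j=5: rhs holds; lhs holds on [2,4]. k = 3.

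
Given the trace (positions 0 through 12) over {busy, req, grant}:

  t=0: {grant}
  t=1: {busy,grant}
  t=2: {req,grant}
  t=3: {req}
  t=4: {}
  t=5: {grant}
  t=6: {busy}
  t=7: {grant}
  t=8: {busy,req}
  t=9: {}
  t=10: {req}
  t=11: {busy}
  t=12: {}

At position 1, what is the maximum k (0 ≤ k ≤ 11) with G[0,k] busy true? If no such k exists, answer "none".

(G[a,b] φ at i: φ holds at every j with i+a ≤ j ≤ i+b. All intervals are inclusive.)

0

busy must hold from j=1 onward; find where it first fails.
  j=1: holds
  j=2: fails
Holds on [1,1], so largest k = 0.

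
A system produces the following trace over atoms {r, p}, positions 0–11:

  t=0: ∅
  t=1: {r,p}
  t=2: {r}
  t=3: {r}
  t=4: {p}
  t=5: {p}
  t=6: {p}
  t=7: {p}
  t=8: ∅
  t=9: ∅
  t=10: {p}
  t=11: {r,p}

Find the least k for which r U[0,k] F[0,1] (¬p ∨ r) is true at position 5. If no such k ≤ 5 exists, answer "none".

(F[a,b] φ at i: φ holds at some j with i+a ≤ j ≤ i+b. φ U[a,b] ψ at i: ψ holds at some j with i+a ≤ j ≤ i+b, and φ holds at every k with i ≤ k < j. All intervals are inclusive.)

none

Need earliest j ≥ 5 with F[0,1] (¬p ∨ r), and r at every k in [5,j-1].
  j=5: rhs fails.
  j=6: rhs fails.
  j=7: rhs holds but lhs fails at k=5.
  j=8: rhs holds but lhs fails at k=5.
  j=9: rhs holds but lhs fails at k=5.
  j=10: rhs holds but lhs fails at k=5.
No witness within the range → none.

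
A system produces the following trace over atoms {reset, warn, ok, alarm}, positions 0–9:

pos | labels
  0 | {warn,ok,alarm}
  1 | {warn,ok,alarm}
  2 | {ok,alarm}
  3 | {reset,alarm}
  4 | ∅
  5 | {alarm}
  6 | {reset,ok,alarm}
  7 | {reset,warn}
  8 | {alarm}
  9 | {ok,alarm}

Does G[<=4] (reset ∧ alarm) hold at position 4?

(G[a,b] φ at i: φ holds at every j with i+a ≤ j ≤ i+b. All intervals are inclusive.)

False

Check (reset ∧ alarm) at every j in [4,8]:
  j=4: false
  j=5: false
  j=6: true
  j=7: false
  j=8: false
Fails at j=4 → formula fails.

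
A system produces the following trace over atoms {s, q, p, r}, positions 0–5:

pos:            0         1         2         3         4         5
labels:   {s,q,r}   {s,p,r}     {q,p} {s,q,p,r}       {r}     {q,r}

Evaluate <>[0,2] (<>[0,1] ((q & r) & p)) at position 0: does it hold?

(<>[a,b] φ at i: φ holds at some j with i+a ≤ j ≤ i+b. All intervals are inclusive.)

Check <>[0,1] ((q & r) & p) at each j in [0,2]:
  j=0: fails (none in [0,1])
  j=1: fails (none in [1,2])
  j=2: holds (witness at 3)
Found at j=2 → formula holds.

Holds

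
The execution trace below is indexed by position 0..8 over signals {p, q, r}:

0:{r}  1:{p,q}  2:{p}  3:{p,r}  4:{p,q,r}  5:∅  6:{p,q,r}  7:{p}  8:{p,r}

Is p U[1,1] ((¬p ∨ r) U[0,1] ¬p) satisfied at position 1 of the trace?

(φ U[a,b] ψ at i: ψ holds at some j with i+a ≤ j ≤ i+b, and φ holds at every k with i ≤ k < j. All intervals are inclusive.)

Need some j in [2,2] with ((¬p ∨ r) U[0,1] ¬p), and p at every k in [1,j-1].
  j=2: ((¬p ∨ r) U[0,1] ¬p) — fails.
No j in the window works → until fails.

Does not hold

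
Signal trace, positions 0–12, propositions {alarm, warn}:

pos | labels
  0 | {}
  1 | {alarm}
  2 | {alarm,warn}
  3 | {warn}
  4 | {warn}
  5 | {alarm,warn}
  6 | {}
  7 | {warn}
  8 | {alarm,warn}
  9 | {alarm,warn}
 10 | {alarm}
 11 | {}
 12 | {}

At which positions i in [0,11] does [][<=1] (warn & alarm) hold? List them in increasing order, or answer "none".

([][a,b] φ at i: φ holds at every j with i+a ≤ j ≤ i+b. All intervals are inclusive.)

Evaluate at each i in [0,11]:
  i=0: ✗ (fails at j=0)
  i=1: ✗ (fails at j=1)
  i=2: ✗ (fails at j=3)
  i=3: ✗ (fails at j=3)
  i=4: ✗ (fails at j=4)
  i=5: ✗ (fails at j=6)
  i=6: ✗ (fails at j=6)
  i=7: ✗ (fails at j=7)
  i=8: ✓ (all of [8,9])
  i=9: ✗ (fails at j=10)
  i=10: ✗ (fails at j=10)
  i=11: ✗ (fails at j=11)

8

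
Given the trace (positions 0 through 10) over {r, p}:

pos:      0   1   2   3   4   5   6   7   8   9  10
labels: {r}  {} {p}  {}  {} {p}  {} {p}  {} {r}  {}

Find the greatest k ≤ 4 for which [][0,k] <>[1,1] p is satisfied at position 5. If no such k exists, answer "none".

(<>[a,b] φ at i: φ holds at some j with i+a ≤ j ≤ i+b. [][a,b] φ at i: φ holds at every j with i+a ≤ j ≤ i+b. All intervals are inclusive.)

<>[1,1] p must hold from j=5 onward; find where it first fails.
  j=5: fails → no k works.

none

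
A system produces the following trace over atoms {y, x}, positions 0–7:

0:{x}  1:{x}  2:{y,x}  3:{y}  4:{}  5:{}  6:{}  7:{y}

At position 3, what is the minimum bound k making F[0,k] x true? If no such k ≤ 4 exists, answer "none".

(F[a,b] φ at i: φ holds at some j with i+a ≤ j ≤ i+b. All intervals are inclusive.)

none

Scan j = 3,4,… for x:
  j=3: fails
  j=4: fails
  j=5: fails
  j=6: fails
  j=7: fails
No j in [3,7] satisfies it → none.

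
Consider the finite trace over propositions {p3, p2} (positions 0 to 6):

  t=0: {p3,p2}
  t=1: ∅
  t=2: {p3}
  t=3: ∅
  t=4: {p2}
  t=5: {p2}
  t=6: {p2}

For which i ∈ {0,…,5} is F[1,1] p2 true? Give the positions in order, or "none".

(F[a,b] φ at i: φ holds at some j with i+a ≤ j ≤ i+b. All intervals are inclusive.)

Evaluate at each i in [0,5]:
  i=0: ✗ (none in [1,1])
  i=1: ✗ (none in [2,2])
  i=2: ✗ (none in [3,3])
  i=3: ✓ (witness j=4)
  i=4: ✓ (witness j=5)
  i=5: ✓ (witness j=6)

3, 4, 5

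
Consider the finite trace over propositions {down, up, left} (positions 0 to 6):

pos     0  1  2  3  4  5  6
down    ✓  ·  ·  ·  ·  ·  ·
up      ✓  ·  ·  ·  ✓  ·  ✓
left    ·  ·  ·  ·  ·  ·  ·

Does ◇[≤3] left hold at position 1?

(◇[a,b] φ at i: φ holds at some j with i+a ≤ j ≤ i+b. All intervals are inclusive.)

No

Check left at each j in [1,4]:
  j=1: false
  j=2: false
  j=3: false
  j=4: false
No position in the window satisfies it → formula fails.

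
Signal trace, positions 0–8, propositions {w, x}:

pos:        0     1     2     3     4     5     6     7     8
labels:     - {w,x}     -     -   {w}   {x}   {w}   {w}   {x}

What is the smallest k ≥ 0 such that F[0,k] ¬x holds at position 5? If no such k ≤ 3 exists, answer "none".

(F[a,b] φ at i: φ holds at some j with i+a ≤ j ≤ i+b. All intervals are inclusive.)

1

Scan j = 5,6,… for ¬x:
  j=5: fails
  j=6: holds
First hit at j=6, so smallest k = 6-5 = 1.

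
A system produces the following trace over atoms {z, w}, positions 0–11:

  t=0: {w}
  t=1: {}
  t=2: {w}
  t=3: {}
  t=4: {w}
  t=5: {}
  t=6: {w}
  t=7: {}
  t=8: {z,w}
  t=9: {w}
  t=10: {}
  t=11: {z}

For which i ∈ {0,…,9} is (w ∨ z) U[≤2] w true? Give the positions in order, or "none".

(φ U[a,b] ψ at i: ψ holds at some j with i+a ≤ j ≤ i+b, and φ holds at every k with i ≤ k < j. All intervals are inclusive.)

Evaluate at each i in [0,9]:
  i=0: ✓ (rhs at j=0)
  i=1: ✗ (lhs fails at k=1 before rhs at j=2)
  i=2: ✓ (rhs at j=2)
  i=3: ✗ (lhs fails at k=3 before rhs at j=4)
  i=4: ✓ (rhs at j=4)
  i=5: ✗ (lhs fails at k=5 before rhs at j=6)
  i=6: ✓ (rhs at j=6)
  i=7: ✗ (lhs fails at k=7 before rhs at j=8)
  i=8: ✓ (rhs at j=8)
  i=9: ✓ (rhs at j=9)

0, 2, 4, 6, 8, 9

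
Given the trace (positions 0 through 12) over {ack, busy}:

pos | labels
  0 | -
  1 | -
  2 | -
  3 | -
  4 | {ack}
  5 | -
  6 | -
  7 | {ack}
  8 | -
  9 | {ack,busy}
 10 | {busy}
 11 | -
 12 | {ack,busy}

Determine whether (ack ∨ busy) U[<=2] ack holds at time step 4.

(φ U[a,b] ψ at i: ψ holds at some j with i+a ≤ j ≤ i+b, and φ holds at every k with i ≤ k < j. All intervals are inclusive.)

Yes

Need some j in [4,6] with ack, and (ack ∨ busy) at every k in [4,j-1].
  j=4: ack holds; no prefix to check → satisfied.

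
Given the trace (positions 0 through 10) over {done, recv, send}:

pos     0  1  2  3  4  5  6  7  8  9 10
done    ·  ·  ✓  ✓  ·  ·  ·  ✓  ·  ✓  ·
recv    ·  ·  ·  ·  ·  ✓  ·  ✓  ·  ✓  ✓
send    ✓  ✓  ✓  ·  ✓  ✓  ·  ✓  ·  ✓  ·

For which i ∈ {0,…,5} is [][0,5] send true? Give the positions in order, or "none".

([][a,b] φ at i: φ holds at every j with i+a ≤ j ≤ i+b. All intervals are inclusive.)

Evaluate at each i in [0,5]:
  i=0: ✗ (fails at j=3)
  i=1: ✗ (fails at j=3)
  i=2: ✗ (fails at j=3)
  i=3: ✗ (fails at j=3)
  i=4: ✗ (fails at j=6)
  i=5: ✗ (fails at j=6)

none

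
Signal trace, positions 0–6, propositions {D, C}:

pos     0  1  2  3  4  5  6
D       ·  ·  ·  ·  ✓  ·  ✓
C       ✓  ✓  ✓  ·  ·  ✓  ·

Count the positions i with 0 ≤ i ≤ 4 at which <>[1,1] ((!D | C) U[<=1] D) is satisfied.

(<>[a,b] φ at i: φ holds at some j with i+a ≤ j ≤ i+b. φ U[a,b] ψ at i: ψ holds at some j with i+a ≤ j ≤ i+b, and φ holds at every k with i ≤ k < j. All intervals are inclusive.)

Evaluate at each i in [0,4]:
  i=0: ✗ (none in [1,1])
  i=1: ✗ (none in [2,2])
  i=2: ✓ (witness j=3)
  i=3: ✓ (witness j=4)
  i=4: ✓ (witness j=5)
Positions where it holds: {2, 3, 4} → 3.

3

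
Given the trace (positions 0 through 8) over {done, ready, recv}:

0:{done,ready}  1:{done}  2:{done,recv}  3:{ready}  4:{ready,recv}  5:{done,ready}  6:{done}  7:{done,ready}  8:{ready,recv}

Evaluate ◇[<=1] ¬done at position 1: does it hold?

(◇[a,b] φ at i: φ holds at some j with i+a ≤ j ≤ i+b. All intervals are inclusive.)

Check ¬done at each j in [1,2]:
  j=1: false
  j=2: false
No position in the window satisfies it → formula fails.

Does not hold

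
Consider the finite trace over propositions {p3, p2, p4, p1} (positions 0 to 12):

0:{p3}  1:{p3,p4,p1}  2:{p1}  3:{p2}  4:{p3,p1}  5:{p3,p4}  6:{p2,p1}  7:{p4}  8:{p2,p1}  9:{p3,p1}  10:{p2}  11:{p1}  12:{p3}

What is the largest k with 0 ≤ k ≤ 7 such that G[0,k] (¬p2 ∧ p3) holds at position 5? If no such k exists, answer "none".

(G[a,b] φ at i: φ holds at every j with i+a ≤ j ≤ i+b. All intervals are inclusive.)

(¬p2 ∧ p3) must hold from j=5 onward; find where it first fails.
  j=5: holds
  j=6: fails
Holds on [5,5], so largest k = 0.

0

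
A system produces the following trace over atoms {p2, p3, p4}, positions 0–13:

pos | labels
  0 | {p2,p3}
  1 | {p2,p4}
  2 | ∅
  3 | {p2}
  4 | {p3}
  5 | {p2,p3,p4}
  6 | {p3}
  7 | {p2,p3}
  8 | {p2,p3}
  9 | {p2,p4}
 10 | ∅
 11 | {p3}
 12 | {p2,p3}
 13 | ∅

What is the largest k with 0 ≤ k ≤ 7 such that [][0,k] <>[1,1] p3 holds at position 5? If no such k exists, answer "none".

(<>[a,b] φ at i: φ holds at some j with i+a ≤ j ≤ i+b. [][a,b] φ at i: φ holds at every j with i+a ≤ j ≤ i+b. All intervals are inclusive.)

<>[1,1] p3 must hold from j=5 onward; find where it first fails.
  j=5: holds
  j=6: holds
  j=7: holds
  j=8: fails
Holds on [5,7], so largest k = 2.

2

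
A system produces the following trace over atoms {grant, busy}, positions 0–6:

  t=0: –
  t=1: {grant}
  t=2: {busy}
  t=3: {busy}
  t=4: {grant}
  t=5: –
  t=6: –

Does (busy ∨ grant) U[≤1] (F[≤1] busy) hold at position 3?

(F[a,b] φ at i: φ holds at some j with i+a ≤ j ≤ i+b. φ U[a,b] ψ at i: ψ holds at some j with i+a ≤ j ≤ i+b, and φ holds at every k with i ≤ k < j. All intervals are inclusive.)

True

Need some j in [3,4] with F[≤1] busy, and (busy ∨ grant) at every k in [3,j-1].
  j=3: F[≤1] busy holds; no prefix to check → satisfied.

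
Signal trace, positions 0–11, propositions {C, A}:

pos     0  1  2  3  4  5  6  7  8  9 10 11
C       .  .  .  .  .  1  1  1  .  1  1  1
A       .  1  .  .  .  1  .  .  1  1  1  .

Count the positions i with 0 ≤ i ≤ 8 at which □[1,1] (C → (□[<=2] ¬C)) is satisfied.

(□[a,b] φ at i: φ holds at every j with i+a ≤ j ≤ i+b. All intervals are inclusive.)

5

Evaluate at each i in [0,8]:
  i=0: ✓ (all of [1,1])
  i=1: ✓ (all of [2,2])
  i=2: ✓ (all of [3,3])
  i=3: ✓ (all of [4,4])
  i=4: ✗ (fails at j=5)
  i=5: ✗ (fails at j=6)
  i=6: ✗ (fails at j=7)
  i=7: ✓ (all of [8,8])
  i=8: ✗ (fails at j=9)
Positions where it holds: {0, 1, 2, 3, 7} → 5.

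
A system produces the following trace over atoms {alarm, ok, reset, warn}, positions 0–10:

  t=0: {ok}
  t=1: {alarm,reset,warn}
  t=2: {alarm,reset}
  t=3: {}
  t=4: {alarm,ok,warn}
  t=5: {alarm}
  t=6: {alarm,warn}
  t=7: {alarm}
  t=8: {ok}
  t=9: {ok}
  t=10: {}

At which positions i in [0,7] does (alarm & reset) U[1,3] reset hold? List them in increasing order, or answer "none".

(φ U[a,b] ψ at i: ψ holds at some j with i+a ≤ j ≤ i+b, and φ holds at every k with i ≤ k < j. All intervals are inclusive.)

Evaluate at each i in [0,7]:
  i=0: ✗ (lhs fails at k=0 before rhs at j=1)
  i=1: ✓ (rhs at j=2; lhs holds on [1,1])
  i=2: ✗ (no rhs in [3,5])
  i=3: ✗ (no rhs in [4,6])
  i=4: ✗ (no rhs in [5,7])
  i=5: ✗ (no rhs in [6,8])
  i=6: ✗ (no rhs in [7,9])
  i=7: ✗ (no rhs in [8,10])

1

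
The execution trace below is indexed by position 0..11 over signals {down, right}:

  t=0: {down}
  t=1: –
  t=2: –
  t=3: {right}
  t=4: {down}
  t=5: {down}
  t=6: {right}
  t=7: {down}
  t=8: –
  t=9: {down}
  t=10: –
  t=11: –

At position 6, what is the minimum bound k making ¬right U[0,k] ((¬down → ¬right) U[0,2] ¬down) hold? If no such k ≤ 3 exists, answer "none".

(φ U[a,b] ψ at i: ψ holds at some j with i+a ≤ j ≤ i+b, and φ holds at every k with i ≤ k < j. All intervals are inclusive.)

0

Need earliest j ≥ 6 with ((¬down → ¬right) U[0,2] ¬down), and ¬right at every k in [6,j-1].
  j=6: rhs holds (empty prefix). k = 0.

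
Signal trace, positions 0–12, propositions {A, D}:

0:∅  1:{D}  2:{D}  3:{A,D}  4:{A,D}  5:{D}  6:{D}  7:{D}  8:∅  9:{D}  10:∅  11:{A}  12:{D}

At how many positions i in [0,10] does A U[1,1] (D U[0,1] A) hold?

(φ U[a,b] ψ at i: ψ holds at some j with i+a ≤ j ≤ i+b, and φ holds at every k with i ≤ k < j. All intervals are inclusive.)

1

Evaluate at each i in [0,10]:
  i=0: ✗ (no rhs in [1,1])
  i=1: ✗ (lhs fails at k=1 before rhs at j=2)
  i=2: ✗ (lhs fails at k=2 before rhs at j=3)
  i=3: ✓ (rhs at j=4; lhs holds on [3,3])
  i=4: ✗ (no rhs in [5,5])
  i=5: ✗ (no rhs in [6,6])
  i=6: ✗ (no rhs in [7,7])
  i=7: ✗ (no rhs in [8,8])
  i=8: ✗ (no rhs in [9,9])
  i=9: ✗ (no rhs in [10,10])
  i=10: ✗ (lhs fails at k=10 before rhs at j=11)
Positions where it holds: {3} → 1.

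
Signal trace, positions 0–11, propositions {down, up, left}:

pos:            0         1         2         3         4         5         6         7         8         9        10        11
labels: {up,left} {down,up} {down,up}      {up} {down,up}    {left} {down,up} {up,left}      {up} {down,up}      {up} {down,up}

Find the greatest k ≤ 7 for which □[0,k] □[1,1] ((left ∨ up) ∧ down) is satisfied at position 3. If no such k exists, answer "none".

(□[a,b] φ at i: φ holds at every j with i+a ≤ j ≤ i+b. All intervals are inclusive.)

□[1,1] ((left ∨ up) ∧ down) must hold from j=3 onward; find where it first fails.
  j=3: holds
  j=4: fails
Holds on [3,3], so largest k = 0.

0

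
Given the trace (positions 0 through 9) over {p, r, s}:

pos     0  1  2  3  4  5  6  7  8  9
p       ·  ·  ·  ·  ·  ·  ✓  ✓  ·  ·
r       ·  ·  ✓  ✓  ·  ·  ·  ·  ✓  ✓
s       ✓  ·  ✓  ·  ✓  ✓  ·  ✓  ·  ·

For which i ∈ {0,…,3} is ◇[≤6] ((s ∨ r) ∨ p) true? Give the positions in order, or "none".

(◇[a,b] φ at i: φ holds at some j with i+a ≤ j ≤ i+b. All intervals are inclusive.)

Evaluate at each i in [0,3]:
  i=0: ✓ (witness j=0)
  i=1: ✓ (witness j=2)
  i=2: ✓ (witness j=2)
  i=3: ✓ (witness j=3)

0, 1, 2, 3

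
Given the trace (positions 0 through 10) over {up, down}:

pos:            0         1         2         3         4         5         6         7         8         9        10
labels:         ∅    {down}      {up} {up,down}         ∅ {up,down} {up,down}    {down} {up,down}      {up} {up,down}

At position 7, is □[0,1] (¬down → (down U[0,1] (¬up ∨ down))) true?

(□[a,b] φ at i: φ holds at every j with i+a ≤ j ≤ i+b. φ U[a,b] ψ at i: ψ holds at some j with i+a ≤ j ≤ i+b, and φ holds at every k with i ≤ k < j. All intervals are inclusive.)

Holds

Check (¬down → (down U[0,1] (¬up ∨ down))) at every j in [7,8]:
  j=7: antecedent false → ✓
  j=8: antecedent false → ✓
All positions satisfy it → formula holds.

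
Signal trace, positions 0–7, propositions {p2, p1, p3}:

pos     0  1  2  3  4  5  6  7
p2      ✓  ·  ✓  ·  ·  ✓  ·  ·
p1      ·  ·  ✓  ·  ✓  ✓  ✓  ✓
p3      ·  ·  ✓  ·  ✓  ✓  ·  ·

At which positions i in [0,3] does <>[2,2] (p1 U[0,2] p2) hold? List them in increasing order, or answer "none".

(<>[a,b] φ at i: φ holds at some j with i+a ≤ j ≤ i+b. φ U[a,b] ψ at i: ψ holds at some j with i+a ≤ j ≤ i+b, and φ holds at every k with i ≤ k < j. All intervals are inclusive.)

0, 2, 3

Evaluate at each i in [0,3]:
  i=0: ✓ (witness j=2)
  i=1: ✗ (none in [3,3])
  i=2: ✓ (witness j=4)
  i=3: ✓ (witness j=5)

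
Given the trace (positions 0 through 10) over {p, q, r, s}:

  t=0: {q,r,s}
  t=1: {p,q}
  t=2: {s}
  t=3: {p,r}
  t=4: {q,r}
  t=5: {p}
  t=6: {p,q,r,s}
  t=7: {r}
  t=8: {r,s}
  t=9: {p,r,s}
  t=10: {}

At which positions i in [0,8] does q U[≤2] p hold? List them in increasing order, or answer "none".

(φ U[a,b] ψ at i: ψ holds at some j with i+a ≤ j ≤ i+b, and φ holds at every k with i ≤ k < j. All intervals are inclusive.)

0, 1, 3, 4, 5, 6

Evaluate at each i in [0,8]:
  i=0: ✓ (rhs at j=1; lhs holds on [0,0])
  i=1: ✓ (rhs at j=1)
  i=2: ✗ (lhs fails at k=2 before rhs at j=3)
  i=3: ✓ (rhs at j=3)
  i=4: ✓ (rhs at j=5; lhs holds on [4,4])
  i=5: ✓ (rhs at j=5)
  i=6: ✓ (rhs at j=6)
  i=7: ✗ (lhs fails at k=7 before rhs at j=9)
  i=8: ✗ (lhs fails at k=8 before rhs at j=9)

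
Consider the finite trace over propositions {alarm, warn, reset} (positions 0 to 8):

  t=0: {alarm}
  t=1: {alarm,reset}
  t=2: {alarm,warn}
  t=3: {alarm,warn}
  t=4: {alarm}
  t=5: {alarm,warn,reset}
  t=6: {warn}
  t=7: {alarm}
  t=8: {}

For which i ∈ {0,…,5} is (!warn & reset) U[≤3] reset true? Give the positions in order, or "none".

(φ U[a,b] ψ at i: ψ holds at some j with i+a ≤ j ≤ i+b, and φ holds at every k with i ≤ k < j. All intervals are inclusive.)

1, 5

Evaluate at each i in [0,5]:
  i=0: ✗ (lhs fails at k=0 before rhs at j=1)
  i=1: ✓ (rhs at j=1)
  i=2: ✗ (lhs fails at k=2 before rhs at j=5)
  i=3: ✗ (lhs fails at k=3 before rhs at j=5)
  i=4: ✗ (lhs fails at k=4 before rhs at j=5)
  i=5: ✓ (rhs at j=5)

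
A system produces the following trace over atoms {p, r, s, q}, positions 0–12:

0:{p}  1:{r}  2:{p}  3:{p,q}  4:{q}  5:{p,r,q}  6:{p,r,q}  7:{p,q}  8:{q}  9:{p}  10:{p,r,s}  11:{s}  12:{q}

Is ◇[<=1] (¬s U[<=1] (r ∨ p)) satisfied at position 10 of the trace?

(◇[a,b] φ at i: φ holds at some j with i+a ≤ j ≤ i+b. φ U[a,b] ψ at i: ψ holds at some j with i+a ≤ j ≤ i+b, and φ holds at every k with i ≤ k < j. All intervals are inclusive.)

Check (¬s U[<=1] (r ∨ p)) at each j in [10,11]:
  j=10: holds
  j=11: fails
Found at j=10 → formula holds.

True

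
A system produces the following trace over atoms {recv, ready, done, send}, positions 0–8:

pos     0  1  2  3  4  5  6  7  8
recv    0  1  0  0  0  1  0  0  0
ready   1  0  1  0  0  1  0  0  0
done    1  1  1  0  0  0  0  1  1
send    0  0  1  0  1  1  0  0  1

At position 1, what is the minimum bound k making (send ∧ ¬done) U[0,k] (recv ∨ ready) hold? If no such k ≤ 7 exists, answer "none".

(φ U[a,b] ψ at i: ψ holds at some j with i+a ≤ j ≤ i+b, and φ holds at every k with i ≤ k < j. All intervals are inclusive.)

Need earliest j ≥ 1 with (recv ∨ ready), and (send ∧ ¬done) at every k in [1,j-1].
  j=1: rhs holds (empty prefix). k = 0.

0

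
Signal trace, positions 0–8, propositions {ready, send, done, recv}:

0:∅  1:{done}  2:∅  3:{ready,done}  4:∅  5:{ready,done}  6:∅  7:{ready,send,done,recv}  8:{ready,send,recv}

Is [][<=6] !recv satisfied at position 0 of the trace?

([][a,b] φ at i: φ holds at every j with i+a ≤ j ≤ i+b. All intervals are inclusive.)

True

Check !recv at every j in [0,6]:
  j=0: true
  j=1: true
  j=2: true
  j=3: true
  j=4: true
  j=5: true
  j=6: true
All positions satisfy it → formula holds.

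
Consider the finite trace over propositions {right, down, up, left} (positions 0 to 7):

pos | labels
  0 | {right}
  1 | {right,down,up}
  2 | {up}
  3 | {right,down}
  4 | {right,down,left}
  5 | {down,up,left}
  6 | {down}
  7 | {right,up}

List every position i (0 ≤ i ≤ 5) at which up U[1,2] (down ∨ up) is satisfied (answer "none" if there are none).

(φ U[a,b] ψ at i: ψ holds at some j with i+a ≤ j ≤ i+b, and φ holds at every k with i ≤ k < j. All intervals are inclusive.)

Evaluate at each i in [0,5]:
  i=0: ✗ (lhs fails at k=0 before rhs at j=1)
  i=1: ✓ (rhs at j=2; lhs holds on [1,1])
  i=2: ✓ (rhs at j=3; lhs holds on [2,2])
  i=3: ✗ (lhs fails at k=3 before rhs at j=4)
  i=4: ✗ (lhs fails at k=4 before rhs at j=5)
  i=5: ✓ (rhs at j=6; lhs holds on [5,5])

1, 2, 5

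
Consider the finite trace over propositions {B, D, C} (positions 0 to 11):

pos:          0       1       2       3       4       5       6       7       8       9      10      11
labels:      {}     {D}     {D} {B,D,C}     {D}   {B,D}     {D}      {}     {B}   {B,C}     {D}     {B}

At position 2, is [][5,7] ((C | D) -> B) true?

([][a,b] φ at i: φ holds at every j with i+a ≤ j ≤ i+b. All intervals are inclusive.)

Holds

Check ((C | D) -> B) at every j in [7,9]:
  j=7: antecedent false → ✓
  j=8: antecedent false → ✓
  j=9: antecedent true; consequent true → ✓
All positions satisfy it → formula holds.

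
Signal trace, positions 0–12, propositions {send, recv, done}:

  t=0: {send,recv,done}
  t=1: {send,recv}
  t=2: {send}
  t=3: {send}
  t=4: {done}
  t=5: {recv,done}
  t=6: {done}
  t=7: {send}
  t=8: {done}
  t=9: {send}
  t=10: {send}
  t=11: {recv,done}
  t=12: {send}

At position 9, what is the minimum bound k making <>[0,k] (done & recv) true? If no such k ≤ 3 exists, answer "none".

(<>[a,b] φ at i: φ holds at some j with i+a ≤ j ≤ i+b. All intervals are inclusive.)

2

Scan j = 9,10,… for (done & recv):
  j=9: fails
  j=10: fails
  j=11: holds
First hit at j=11, so smallest k = 11-9 = 2.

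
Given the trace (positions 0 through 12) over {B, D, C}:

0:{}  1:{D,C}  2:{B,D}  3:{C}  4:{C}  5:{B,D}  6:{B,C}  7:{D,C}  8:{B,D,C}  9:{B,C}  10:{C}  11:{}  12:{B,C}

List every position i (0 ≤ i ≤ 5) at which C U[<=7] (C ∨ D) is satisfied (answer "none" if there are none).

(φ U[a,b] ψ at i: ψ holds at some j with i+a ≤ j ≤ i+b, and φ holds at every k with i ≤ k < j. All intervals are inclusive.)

1, 2, 3, 4, 5

Evaluate at each i in [0,5]:
  i=0: ✗ (lhs fails at k=0 before rhs at j=1)
  i=1: ✓ (rhs at j=1)
  i=2: ✓ (rhs at j=2)
  i=3: ✓ (rhs at j=3)
  i=4: ✓ (rhs at j=4)
  i=5: ✓ (rhs at j=5)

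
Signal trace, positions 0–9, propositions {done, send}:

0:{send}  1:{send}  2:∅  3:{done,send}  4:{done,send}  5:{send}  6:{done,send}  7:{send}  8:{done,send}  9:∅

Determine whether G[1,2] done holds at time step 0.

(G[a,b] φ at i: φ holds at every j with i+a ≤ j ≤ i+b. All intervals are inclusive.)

Check done at every j in [1,2]:
  j=1: false
  j=2: false
Fails at j=1 → formula fails.

False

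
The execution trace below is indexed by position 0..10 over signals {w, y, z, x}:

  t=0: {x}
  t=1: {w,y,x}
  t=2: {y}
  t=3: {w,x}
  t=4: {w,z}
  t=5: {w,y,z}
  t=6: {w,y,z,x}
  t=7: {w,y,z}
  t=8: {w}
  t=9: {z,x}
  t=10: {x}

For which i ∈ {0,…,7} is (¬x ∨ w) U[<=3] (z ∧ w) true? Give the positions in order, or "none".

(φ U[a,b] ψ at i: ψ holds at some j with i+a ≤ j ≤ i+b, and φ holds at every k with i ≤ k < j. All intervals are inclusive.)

Evaluate at each i in [0,7]:
  i=0: ✗ (no rhs in [0,3])
  i=1: ✓ (rhs at j=4; lhs holds on [1,3])
  i=2: ✓ (rhs at j=4; lhs holds on [2,3])
  i=3: ✓ (rhs at j=4; lhs holds on [3,3])
  i=4: ✓ (rhs at j=4)
  i=5: ✓ (rhs at j=5)
  i=6: ✓ (rhs at j=6)
  i=7: ✓ (rhs at j=7)

1, 2, 3, 4, 5, 6, 7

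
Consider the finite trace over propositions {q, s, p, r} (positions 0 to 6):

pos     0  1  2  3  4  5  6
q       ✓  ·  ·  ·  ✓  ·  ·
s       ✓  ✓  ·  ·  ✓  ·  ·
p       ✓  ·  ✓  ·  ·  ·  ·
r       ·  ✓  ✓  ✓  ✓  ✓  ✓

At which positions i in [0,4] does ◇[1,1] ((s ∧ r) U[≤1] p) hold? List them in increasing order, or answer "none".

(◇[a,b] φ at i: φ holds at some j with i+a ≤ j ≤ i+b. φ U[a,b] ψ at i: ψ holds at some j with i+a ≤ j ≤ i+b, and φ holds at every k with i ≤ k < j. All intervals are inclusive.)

0, 1

Evaluate at each i in [0,4]:
  i=0: ✓ (witness j=1)
  i=1: ✓ (witness j=2)
  i=2: ✗ (none in [3,3])
  i=3: ✗ (none in [4,4])
  i=4: ✗ (none in [5,5])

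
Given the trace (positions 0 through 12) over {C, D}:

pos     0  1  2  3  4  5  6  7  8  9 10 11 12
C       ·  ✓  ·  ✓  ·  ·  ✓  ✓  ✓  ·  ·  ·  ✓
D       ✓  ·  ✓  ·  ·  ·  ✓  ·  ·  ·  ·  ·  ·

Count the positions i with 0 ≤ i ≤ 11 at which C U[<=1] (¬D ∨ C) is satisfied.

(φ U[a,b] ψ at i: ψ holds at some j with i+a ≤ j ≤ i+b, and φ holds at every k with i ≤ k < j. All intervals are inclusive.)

10

Evaluate at each i in [0,11]:
  i=0: ✗ (lhs fails at k=0 before rhs at j=1)
  i=1: ✓ (rhs at j=1)
  i=2: ✗ (lhs fails at k=2 before rhs at j=3)
  i=3: ✓ (rhs at j=3)
  i=4: ✓ (rhs at j=4)
  i=5: ✓ (rhs at j=5)
  i=6: ✓ (rhs at j=6)
  i=7: ✓ (rhs at j=7)
  i=8: ✓ (rhs at j=8)
  i=9: ✓ (rhs at j=9)
  i=10: ✓ (rhs at j=10)
  i=11: ✓ (rhs at j=11)
Positions where it holds: {1, 3, 4, 5, 6, 7, 8, 9, 10, 11} → 10.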